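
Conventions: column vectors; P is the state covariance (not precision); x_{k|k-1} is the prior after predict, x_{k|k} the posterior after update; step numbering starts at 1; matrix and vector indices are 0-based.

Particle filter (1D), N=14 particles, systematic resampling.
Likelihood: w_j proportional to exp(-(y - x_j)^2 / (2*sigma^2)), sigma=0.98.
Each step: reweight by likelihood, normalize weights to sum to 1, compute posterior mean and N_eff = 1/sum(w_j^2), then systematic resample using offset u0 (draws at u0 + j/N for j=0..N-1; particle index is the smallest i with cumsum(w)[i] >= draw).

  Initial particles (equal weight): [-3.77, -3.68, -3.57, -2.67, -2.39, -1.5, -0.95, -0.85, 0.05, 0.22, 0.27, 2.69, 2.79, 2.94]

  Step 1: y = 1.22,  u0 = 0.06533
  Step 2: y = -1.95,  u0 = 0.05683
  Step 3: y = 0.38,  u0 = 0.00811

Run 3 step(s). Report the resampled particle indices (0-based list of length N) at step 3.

step 1: w=[0.0000, 0.0000, 0.0000, 0.0001, 0.0004, 0.0077, 0.0314, 0.0392, 0.1788, 0.2167, 0.2280, 0.1184, 0.1011, 0.0782]  mean=0.8723  Neff=6.1043  idx=[7, 8, 8, 9, 9, 9, 10, 10, 10, 11, 11, 12, 13, 13]
step 2: w=[0.4191, 0.0981, 0.0981, 0.0678, 0.0678, 0.0678, 0.0605, 0.0605, 0.0605, 0.0000, 0.0000, 0.0000, 0.0000, 0.0000]  mean=-0.2526  Neff=4.5536  idx=[0, 0, 0, 0, 0, 0, 1, 2, 3, 4, 5, 6, 7, 8]
step 3: w=[0.0431, 0.0431, 0.0431, 0.0431, 0.0431, 0.0431, 0.0895, 0.0895, 0.0934, 0.0934, 0.0934, 0.0941, 0.0941, 0.0941]  mean=-0.0729  Neff=12.5161  idx=[0, 1, 3, 5, 6, 7, 7, 8, 9, 10, 11, 11, 12, 13]

resampled_idx = [0, 1, 3, 5, 6, 7, 7, 8, 9, 10, 11, 11, 12, 13]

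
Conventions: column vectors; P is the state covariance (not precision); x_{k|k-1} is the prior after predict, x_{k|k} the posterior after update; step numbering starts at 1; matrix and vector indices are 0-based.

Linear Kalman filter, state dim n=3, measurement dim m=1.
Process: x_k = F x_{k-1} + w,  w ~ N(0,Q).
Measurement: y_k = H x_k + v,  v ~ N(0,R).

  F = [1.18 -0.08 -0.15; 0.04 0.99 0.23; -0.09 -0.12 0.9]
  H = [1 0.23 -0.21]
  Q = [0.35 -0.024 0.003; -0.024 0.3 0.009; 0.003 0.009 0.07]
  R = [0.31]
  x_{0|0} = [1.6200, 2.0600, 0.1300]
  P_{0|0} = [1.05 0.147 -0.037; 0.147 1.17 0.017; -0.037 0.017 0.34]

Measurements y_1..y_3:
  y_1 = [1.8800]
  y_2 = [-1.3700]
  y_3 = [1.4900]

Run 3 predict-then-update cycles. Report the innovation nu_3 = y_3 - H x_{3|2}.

step 1: x^-=[1.7273, 2.1341, -0.2760]  P^-=[1.8129 0.0798 -0.2036; 0.0798 1.4851 -0.0631; -0.2036 -0.0631 0.3763]  S=[2.3464]  K=[0.7987; 0.1852; -0.1266]  nu=[-0.3961]  x^+=[1.4109, 2.0607, -0.2258]  P^+=[0.3162 -0.2673 0.0337; -0.2673 1.4046 -0.0080; 0.0337 -0.0080 0.3386]
step 2: x^-=[1.5339, 2.0446, -0.5775]  P^-=[0.8452 -0.4332 0.0098; -0.4332 1.6708 -0.0702; 0.0098 -0.0702 0.3576]  S=[1.0627]  K=[0.6996; -0.0321; -0.0766]  nu=[-3.4955]  x^+=[-0.9115, 2.1568, -0.3096]  P^+=[0.3250 -0.4093 0.0668; -0.4093 1.6698 -0.0729; 0.0668 -0.0729 0.3513]
step 3: x^-=[-1.2016, 2.0276, -0.4555]  P^-=[0.8731 -0.6000 0.0678; -0.6000 1.8913 -0.1413; 0.0678 -0.1413 0.3773]  S=[1.0089]  K=[0.7145; -0.1341; -0.0435]  nu=[2.1297]  x^+=[0.3199, 1.7420, -0.5481]  P^+=[0.3581 -0.5033 0.0992; -0.5033 1.8731 -0.1471; 0.0992 -0.1471 0.3754]

innov = [2.1297]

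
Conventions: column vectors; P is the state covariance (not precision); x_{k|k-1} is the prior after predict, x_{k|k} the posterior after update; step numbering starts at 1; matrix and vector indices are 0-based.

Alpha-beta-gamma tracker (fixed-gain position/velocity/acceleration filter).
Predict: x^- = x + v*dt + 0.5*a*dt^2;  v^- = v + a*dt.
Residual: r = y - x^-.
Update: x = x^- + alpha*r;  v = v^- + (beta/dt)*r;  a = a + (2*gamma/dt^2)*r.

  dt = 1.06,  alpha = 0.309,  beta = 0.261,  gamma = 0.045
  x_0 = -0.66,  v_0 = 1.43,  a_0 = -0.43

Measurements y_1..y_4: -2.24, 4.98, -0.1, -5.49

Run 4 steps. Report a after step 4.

step 1: x_pred=0.6142  r=-2.8542  x^+=-0.2677  v^+=0.2714  a^+=-0.6586
step 2: x_pred=-0.3500  r=5.3300  x^+=1.2969  v^+=0.8857  a^+=-0.2317
step 3: x_pred=2.1056  r=-2.2056  x^+=1.4241  v^+=0.0970  a^+=-0.4084
step 4: x_pred=1.2975  r=-6.7875  x^+=-0.7999  v^+=-2.0071  a^+=-0.9520

a_post = -0.9520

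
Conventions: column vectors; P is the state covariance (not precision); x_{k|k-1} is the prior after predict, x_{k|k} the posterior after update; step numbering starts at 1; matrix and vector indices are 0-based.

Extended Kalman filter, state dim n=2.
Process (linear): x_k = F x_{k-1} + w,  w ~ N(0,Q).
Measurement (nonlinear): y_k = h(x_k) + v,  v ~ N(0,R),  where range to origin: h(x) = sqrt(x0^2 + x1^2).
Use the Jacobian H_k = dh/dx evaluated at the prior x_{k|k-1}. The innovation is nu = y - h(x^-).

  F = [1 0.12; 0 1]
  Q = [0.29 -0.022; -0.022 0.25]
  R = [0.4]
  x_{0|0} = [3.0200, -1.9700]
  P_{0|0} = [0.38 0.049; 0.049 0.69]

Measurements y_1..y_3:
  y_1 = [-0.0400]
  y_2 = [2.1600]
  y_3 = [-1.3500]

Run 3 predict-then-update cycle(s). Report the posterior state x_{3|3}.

x_post = [-0.4042, -0.8265]

step 1: x^-=[2.7836, -1.9700]  P^-=[0.6917 0.1098; 0.1098 0.9400]  H_jac=[0.8163 -0.5777]  S=[1.0710]  K=[0.4679; -0.4233]  nu=[-3.4502]  x^+=[1.1691, -0.5094]  P^+=[0.4572 0.3220; 0.3220 0.7481]
step 2: x^-=[1.1080, -0.5094]  P^-=[0.8352 0.3897; 0.3897 0.9981]  H_jac=[0.9086 -0.4177]  S=[0.9678]  K=[0.6159; -0.0649]  nu=[0.9405]  x^+=[1.6872, -0.5705]  P^+=[0.4681 0.4284; 0.4284 0.9940]
step 3: x^-=[1.6188, -0.5705]  P^-=[0.8753 0.5257; 0.5257 1.2440]  H_jac=[0.9431 -0.3324]  S=[0.9864]  K=[0.6597; 0.0835]  nu=[-3.0663]  x^+=[-0.4042, -0.8265]  P^+=[0.4459 0.4714; 0.4714 1.2371]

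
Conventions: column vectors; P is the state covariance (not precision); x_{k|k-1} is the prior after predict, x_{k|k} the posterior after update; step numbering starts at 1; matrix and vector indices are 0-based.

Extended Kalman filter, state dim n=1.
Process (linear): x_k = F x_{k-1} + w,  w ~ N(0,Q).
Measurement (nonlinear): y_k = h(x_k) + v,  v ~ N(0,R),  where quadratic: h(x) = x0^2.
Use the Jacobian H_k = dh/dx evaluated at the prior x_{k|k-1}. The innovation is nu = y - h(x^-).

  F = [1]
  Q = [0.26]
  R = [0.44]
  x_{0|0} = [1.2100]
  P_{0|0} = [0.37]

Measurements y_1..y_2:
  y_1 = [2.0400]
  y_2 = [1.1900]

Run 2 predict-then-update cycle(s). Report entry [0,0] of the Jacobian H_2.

step 1: x^-=[1.2100]  P^-=[0.6300]  H_jac=[2.4200]  S=[4.1295]  K=[0.3692]  nu=[0.5759]  x^+=[1.4226]  P^+=[0.0671]
step 2: x^-=[1.4226]  P^-=[0.3271]  H_jac=[2.8452]  S=[3.0882]  K=[0.3014]  nu=[-0.8338]  x^+=[1.1713]  P^+=[0.0466]

H_jac[0,0] = 2.8452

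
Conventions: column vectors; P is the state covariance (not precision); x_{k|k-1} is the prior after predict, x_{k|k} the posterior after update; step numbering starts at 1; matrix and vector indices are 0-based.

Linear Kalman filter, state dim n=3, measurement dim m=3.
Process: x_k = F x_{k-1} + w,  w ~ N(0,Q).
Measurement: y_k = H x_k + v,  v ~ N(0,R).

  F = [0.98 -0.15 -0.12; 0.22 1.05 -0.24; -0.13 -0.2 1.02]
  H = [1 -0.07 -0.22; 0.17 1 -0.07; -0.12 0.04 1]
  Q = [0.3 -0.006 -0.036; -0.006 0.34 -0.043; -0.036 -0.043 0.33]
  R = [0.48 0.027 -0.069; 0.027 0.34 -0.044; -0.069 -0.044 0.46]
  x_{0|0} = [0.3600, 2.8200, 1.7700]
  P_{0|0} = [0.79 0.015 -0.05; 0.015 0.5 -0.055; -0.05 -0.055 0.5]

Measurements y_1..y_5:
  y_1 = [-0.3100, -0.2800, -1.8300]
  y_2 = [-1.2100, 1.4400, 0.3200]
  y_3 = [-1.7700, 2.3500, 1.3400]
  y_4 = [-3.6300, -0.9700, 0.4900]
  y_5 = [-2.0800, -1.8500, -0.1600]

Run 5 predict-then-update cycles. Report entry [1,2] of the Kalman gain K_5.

K[1,2] = -0.0196

step 1: x^-=[-0.2826, 2.6154, 1.1946]  P^-=[1.0825 0.1329 -0.2292; 0.1329 0.9982 -0.3700; -0.2292 -0.3700 0.9200]  S=[1.6828 0.3909 -0.6037; 0.3909 1.4765 -0.5155; -0.6037 -0.5155 1.4213]  K=[0.6741 0.0689 0.0624; -0.0893 0.7263 -0.0180; 0.0061 -0.1056 0.6205]  nu=[0.4185, -2.7637, -3.1631]  x^+=[-0.3883, 0.6277, -0.4738]  P^+=[0.3242 -0.0149 0.0187; -0.0149 0.2447 -0.0457; 0.0187 -0.0457 0.2937]
step 2: x^-=[-0.4179, 0.6873, -0.5584]  P^-=[0.6195 0.0182 -0.0784; 0.0182 0.6565 -0.2192; -0.0784 -0.2192 0.6638]  S=[1.1600 0.1701 -0.3535; 0.1701 1.0564 -0.3114; -0.3535 -0.3114 1.1348]  K=[0.5568 0.0480 0.0527; -0.0834 0.6463 -0.0205; 0.0049 -0.0999 0.5596]  nu=[-0.8669, 0.7846, 0.8007]  x^+=[-0.8207, 1.2503, -0.1929]  P^+=[0.2675 -0.0153 0.0164; -0.0153 0.2180 -0.0427; 0.0164 -0.0427 0.2651]
step 3: x^-=[-0.9687, 1.1785, -0.3402]  P^-=[0.5647 0.0093 -0.0711; 0.0093 0.6213 -0.2021; -0.0711 -0.2021 0.6314]  S=[1.1021 0.1495 -0.3340; 0.1495 1.0138 -0.2902; -0.3340 -0.2902 1.1013]  K=[0.5346 0.0436 0.0479; -0.0828 0.6348 -0.0198; 0.0018 -0.0982 0.5484]  nu=[-0.7936, 1.3123, 1.5168]  x^+=[-1.2632, 2.0473, 0.3613]  P^+=[0.2566 -0.0154 0.0146; -0.0154 0.2142 -0.0418; 0.0146 -0.0418 0.2599]
step 4: x^-=[-1.5884, 1.7851, 0.1232]  P^-=[0.5546 0.0076 -0.0711; 0.0076 0.6159 -0.1991; -0.0711 -0.1991 0.6256]  S=[1.0920 0.1458 -0.3319; 0.1458 1.0072 -0.2866; -0.3319 -0.2866 1.0957]  K=[0.5301 0.0426 0.0463; -0.0829 0.6331 -0.0196; 0.0006 -0.0979 0.5461]  nu=[-1.8896, -2.4764, 0.1048]  x^+=[-2.6906, 0.3719, 0.4217]  P^+=[0.2544 -0.0155 0.0140; -0.0155 0.2136 -0.0416; 0.0140 -0.0416 0.2588]
step 5: x^-=[-2.7432, -0.3027, 0.7056]  P^-=[0.5526 0.0073 -0.0714; 0.0073 0.6150 -0.1986; -0.0714 -0.1986 0.6246]  S=[1.0901 0.1451 -0.3317; 0.1451 1.0060 -0.2860; -0.3317 -0.2860 1.0947]  K=[0.5292 0.0423 0.0459; -0.0829 0.6328 -0.0196; 0.0003 -0.0979 0.5456]  nu=[0.7972, -1.0316, -1.1826]  x^+=[-2.4192, -0.9984, 0.1615]  P^+=[0.2539 -0.0155 0.0138; -0.0155 0.2135 -0.0415; 0.0138 -0.0415 0.2586]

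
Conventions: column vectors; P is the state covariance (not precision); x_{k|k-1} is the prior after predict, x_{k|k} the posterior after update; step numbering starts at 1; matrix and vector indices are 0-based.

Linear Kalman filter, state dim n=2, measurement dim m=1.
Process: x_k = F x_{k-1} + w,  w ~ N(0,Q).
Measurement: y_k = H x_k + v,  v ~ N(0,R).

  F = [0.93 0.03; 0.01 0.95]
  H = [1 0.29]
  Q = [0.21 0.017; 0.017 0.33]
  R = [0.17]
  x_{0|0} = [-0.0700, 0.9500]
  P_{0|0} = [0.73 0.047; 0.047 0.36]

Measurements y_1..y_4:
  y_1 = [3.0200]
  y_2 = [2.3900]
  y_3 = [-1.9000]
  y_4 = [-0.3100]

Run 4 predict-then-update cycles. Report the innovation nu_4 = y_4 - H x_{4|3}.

innov = [0.1919]

step 1: x^-=[-0.0366, 0.9018]  P^-=[0.8443 0.0756; 0.0756 0.6559]  S=[1.1133]  K=[0.7781; 0.2387]  nu=[2.7951]  x^+=[2.1382, 1.5691]  P^+=[0.1703 -0.1312; -0.1312 0.5924]
step 2: x^-=[2.0356, 1.5120]  P^-=[0.3505 -0.0805; -0.0805 0.8622]  S=[0.5463]  K=[0.5989; 0.3103]  nu=[-0.0841]  x^+=[1.9852, 1.4859]  P^+=[0.1546 -0.1820; -0.1820 0.8096]
step 3: x^-=[1.8908, 1.4315]  P^-=[0.3343 -0.1194; -0.1194 1.0572]  S=[0.5240]  K=[0.5719; 0.3573]  nu=[-4.2060]  x^+=[-0.5146, -0.0714]  P^+=[0.1629 -0.2264; -0.2264 0.9903]
step 4: x^-=[-0.4808, -0.0730]  P^-=[0.3391 -0.1534; -0.1534 1.2195]  S=[0.5227]  K=[0.5637; 0.3831]  nu=[0.1919]  x^+=[-0.3726, 0.0005]  P^+=[0.1730 -0.2663; -0.2663 1.1427]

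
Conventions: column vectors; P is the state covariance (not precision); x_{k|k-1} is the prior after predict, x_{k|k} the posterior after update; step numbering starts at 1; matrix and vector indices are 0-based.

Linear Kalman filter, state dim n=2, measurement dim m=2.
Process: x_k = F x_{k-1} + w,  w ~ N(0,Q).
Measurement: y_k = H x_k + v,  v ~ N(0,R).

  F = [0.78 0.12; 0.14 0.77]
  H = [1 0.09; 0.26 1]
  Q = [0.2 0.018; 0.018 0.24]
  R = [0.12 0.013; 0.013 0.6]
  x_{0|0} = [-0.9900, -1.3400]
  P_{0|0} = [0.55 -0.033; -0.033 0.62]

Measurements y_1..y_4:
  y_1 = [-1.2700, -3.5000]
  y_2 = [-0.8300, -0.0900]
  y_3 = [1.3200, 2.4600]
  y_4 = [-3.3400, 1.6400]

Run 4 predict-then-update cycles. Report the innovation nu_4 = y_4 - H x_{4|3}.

step 1: x^-=[-0.9330, -1.1704]  P^-=[0.5374 0.1150; 0.1150 0.6113]  S=[0.6830 0.3254; 0.3254 1.3074]  K=[0.8045 -0.0054; 0.0173 0.4861]  nu=[-0.2317, -2.0870]  x^+=[-1.1081, -2.1889]  P^+=[0.0981 -0.0183; -0.0183 0.2967]
step 2: x^-=[-1.1270, -1.8406]  P^-=[0.2605 0.0448; 0.0448 0.4139]  S=[0.3920 0.1639; 0.1639 1.0548]  K=[0.6742 0.0020; 0.0436 0.3966]  nu=[0.4626, 2.0436]  x^+=[-0.8110, -1.0099]  P^+=[0.0819 -0.0114; -0.0114 0.2415]
step 3: x^-=[-0.7538, -0.8911]  P^-=[0.2512 0.0423; 0.0423 0.3823]  S=[0.3819 0.1560; 0.1560 1.0213]  K=[0.6663 0.0036; 0.0464 0.3781]  nu=[2.1540, 3.5471]  x^+=[0.6940, 0.5497]  P^+=[0.0809 -0.0102; -0.0102 0.2301]
step 4: x^-=[0.6073, 0.5204]  P^-=[0.2506 0.0418; 0.0418 0.3758]  S=[0.3812 0.1547; 0.1547 1.0145]  K=[0.6658 0.0039; 0.0465 0.3741]  nu=[-3.9941, 0.9617]  x^+=[-2.0482, 0.6945]  P^+=[0.0808 -0.0100; -0.0100 0.2277]

innov = [-3.9941, 0.9617]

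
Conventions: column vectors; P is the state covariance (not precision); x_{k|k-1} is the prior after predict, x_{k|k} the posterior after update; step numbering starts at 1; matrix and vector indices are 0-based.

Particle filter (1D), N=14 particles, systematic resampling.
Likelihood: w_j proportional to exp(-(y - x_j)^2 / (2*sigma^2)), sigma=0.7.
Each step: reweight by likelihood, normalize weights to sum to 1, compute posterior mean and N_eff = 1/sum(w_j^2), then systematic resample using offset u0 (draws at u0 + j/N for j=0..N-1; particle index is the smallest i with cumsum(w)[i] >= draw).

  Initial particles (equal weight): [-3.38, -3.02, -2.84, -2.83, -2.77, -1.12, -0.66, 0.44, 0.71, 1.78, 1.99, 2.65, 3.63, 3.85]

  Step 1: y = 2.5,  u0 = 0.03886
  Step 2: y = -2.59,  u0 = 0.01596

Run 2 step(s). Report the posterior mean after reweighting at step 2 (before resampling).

step 1: w=[0.0000, 0.0000, 0.0000, 0.0000, 0.0000, 0.0000, 0.0000, 0.0047, 0.0135, 0.2095, 0.2727, 0.3475, 0.0966, 0.0554]  mean=2.4122  Neff=3.9735  idx=[9, 9, 9, 10, 10, 10, 10, 11, 11, 11, 11, 11, 12, 13]
step 2: w=[0.2787, 0.2787, 0.2787, 0.0409, 0.0409, 0.0409, 0.0409, 0.0001, 0.0001, 0.0001, 0.0001, 0.0001, 0.0000, 0.0000]  mean=1.8146  Neff=4.1728  idx=[0, 0, 0, 0, 1, 1, 1, 1, 2, 2, 2, 2, 3, 5]

post_mean = 1.8146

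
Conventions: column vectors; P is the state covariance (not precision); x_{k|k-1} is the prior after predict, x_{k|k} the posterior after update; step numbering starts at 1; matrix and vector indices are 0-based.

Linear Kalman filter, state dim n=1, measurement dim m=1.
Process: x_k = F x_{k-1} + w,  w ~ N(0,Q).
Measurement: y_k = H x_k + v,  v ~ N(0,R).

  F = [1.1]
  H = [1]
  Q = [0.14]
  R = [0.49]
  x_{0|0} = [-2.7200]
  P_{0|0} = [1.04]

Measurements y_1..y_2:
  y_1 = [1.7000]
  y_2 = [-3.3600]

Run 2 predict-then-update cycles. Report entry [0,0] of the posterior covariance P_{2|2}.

P_post[0,0] = 0.2654

step 1: x^-=[-2.9920]  P^-=[1.3984]  S=[1.8884]  K=[0.7405]  nu=[4.6920]  x^+=[0.4825]  P^+=[0.3629]
step 2: x^-=[0.5308]  P^-=[0.5791]  S=[1.0691]  K=[0.5417]  nu=[-3.8908]  x^+=[-1.5767]  P^+=[0.2654]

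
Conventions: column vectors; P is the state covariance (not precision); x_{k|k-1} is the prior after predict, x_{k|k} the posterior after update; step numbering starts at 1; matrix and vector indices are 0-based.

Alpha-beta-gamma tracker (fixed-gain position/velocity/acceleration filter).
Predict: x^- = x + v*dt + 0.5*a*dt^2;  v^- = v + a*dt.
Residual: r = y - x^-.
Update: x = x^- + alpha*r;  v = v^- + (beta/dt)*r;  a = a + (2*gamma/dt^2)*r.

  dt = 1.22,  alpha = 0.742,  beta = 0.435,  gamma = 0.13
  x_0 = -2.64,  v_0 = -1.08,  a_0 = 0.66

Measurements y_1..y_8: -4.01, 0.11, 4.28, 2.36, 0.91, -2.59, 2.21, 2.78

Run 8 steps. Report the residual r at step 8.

resid = 5.6896

step 1: x_pred=-3.4664  r=-0.5436  x^+=-3.8698  v^+=-0.4686  a^+=0.5650
step 2: x_pred=-4.0210  r=4.1310  x^+=-0.9558  v^+=1.6937  a^+=1.2867
step 3: x_pred=2.0680  r=2.2120  x^+=3.7093  v^+=4.0521  a^+=1.6731
step 4: x_pred=9.8979  r=-7.5379  x^+=4.3048  v^+=3.4055  a^+=0.3563
step 5: x_pred=8.7247  r=-7.8147  x^+=2.9262  v^+=1.0538  a^+=-1.0088
step 6: x_pred=3.4611  r=-6.0511  x^+=-1.0288  v^+=-2.3345  a^+=-2.0658
step 7: x_pred=-5.4143  r=7.6243  x^+=0.2429  v^+=-2.1363  a^+=-0.7340
step 8: x_pred=-2.9096  r=5.6896  x^+=1.3121  v^+=-1.0031  a^+=0.2599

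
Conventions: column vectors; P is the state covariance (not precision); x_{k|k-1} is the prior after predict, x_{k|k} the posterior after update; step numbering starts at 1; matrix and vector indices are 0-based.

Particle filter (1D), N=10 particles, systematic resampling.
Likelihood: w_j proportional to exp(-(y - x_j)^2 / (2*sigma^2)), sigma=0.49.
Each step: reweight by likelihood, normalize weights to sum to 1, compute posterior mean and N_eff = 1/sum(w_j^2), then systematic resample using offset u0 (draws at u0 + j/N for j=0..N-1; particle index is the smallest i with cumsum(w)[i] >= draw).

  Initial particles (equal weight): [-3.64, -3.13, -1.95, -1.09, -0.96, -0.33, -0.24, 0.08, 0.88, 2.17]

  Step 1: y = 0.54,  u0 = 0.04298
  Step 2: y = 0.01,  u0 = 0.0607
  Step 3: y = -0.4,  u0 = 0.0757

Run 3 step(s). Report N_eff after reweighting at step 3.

N_eff = 8.6656

step 1: w=[0.0000, 0.0000, 0.0000, 0.0020, 0.0048, 0.1068, 0.1456, 0.3326, 0.4062, 0.0020]  mean=0.3115  Neff=3.2445  idx=[5, 6, 6, 7, 7, 7, 8, 8, 8, 8]
step 2: w=[0.1240, 0.1385, 0.1385, 0.1562, 0.1562, 0.1562, 0.0326, 0.0326, 0.0326, 0.0326]  mean=0.0449  Neff=7.6239  idx=[0, 1, 1, 2, 3, 4, 4, 5, 5, 8]
step 3: w=[0.1422, 0.1362, 0.1362, 0.1362, 0.0889, 0.0889, 0.0889, 0.0889, 0.0889, 0.0047]  mean=-0.1052  Neff=8.6656  idx=[0, 1, 1, 2, 3, 4, 5, 6, 7, 8]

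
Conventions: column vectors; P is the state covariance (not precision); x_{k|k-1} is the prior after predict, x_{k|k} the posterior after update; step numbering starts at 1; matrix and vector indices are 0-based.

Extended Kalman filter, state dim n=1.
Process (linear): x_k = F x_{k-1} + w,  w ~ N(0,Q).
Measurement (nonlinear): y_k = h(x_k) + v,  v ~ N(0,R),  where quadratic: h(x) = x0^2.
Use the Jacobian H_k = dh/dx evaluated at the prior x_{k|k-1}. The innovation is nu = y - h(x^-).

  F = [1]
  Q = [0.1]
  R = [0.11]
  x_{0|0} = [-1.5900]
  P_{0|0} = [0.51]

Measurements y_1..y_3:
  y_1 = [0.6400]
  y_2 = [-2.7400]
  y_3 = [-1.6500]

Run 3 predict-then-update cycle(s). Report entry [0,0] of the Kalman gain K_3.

step 1: x^-=[-1.5900]  P^-=[0.6100]  H_jac=[-3.1800]  S=[6.2786]  K=[-0.3090]  nu=[-1.8881]  x^+=[-1.0067]  P^+=[0.0107]
step 2: x^-=[-1.0067]  P^-=[0.1107]  H_jac=[-2.0133]  S=[0.5587]  K=[-0.3989]  nu=[-3.7534]  x^+=[0.4905]  P^+=[0.0218]
step 3: x^-=[0.4905]  P^-=[0.1218]  H_jac=[0.9811]  S=[0.2272]  K=[0.5259]  nu=[-1.8906]  x^+=[-0.5037]  P^+=[0.0590]

K[0,0] = 0.5259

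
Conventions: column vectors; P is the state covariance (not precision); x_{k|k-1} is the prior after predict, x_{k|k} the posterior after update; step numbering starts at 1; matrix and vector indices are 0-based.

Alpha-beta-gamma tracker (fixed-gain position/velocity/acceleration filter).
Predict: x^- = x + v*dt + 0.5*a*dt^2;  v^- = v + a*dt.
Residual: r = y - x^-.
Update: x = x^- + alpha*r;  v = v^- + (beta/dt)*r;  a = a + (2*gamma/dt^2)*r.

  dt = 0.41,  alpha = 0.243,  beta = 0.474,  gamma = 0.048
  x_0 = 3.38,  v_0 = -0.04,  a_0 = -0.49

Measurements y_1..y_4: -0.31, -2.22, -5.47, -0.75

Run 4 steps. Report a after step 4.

a_post = 0.2269

step 1: x_pred=3.3224  r=-3.6324  x^+=2.4397  v^+=-4.4403  a^+=-2.5644
step 2: x_pred=0.4037  r=-2.6237  x^+=-0.2339  v^+=-8.5250  a^+=-4.0628
step 3: x_pred=-4.0706  r=-1.3994  x^+=-4.4106  v^+=-11.8085  a^+=-4.8620
step 4: x_pred=-9.6608  r=8.9108  x^+=-7.4955  v^+=-3.5002  a^+=0.2269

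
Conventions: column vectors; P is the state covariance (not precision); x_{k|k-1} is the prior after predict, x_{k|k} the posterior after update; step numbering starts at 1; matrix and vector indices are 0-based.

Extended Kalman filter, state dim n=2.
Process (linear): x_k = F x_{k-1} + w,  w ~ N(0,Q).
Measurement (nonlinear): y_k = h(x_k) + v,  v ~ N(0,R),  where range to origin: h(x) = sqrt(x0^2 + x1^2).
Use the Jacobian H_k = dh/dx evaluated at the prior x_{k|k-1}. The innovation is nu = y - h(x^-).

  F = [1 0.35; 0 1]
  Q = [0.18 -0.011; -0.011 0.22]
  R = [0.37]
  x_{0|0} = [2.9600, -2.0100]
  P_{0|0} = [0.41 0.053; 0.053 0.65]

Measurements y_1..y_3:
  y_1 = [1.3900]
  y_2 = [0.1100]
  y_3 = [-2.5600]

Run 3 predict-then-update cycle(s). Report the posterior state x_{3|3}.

step 1: x^-=[2.2565, -2.0100]  P^-=[0.7067 0.2695; 0.2695 0.8700]  H_jac=[0.7467 -0.6651]  S=[0.8813]  K=[0.3954; -0.4283]  nu=[-1.6319]  x^+=[1.6112, -1.3111]  P^+=[0.5689 0.4187; 0.4187 0.7083]
step 2: x^-=[1.1523, -1.3111]  P^-=[1.1288 0.6557; 0.6557 0.9283]  H_jac=[0.6602 -0.7511]  S=[0.7355]  K=[0.3436; -0.3595]  nu=[-1.6355]  x^+=[0.5903, -0.7230]  P^+=[1.0420 0.7465; 0.7465 0.8333]
step 3: x^-=[0.3372, -0.7230]  P^-=[1.8466 1.0272; 1.0272 1.0533]  H_jac=[0.4227 -0.9063]  S=[0.7780]  K=[-0.1932; -0.6688]  nu=[-3.3578]  x^+=[0.9860, 1.5227]  P^+=[1.8176 0.9266; 0.9266 0.7053]

x_post = [0.9860, 1.5227]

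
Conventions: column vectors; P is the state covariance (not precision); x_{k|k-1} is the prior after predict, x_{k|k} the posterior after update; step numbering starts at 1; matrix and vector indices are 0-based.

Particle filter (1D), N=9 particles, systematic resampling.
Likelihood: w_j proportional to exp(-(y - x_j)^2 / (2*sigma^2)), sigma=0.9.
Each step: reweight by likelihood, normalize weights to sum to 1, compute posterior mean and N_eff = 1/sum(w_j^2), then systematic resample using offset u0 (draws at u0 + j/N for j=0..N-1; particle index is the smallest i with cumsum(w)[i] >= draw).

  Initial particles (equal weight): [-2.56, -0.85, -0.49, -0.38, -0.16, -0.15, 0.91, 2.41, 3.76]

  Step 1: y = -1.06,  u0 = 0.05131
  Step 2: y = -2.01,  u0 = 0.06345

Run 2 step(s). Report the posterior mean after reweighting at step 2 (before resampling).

step 1: w=[0.0610, 0.2379, 0.2000, 0.1838, 0.1483, 0.1466, 0.0223, 0.0001, 0.0000]  mean=-0.5512  Neff=5.6153  idx=[0, 1, 1, 2, 2, 3, 4, 4, 5]
step 2: w=[0.3033, 0.1593, 0.1593, 0.0878, 0.0878, 0.0709, 0.0442, 0.0442, 0.0432]  mean=-1.1808  Neff=5.9189  idx=[0, 0, 0, 1, 2, 2, 4, 5, 7]

post_mean = -1.1808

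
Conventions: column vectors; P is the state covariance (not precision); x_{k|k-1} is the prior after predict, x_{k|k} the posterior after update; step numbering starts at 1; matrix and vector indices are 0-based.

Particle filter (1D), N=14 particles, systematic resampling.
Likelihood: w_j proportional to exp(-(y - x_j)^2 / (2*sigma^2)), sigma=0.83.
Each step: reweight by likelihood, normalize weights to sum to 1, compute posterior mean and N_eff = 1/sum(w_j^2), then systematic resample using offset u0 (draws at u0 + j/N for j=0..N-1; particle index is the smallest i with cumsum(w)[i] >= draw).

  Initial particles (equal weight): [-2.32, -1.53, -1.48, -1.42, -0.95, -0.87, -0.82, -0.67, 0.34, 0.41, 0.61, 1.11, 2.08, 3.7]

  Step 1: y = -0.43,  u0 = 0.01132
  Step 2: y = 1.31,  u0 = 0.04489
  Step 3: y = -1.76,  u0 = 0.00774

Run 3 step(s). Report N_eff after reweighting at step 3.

step 1: w=[0.0109, 0.0605, 0.0654, 0.0715, 0.1196, 0.1265, 0.1303, 0.1396, 0.0946, 0.0872, 0.0664, 0.0260, 0.0015, 0.0000]  mean=-0.5996  Neff=9.8442  idx=[1, 2, 3, 4, 4, 5, 5, 6, 6, 7, 8, 8, 9, 10]
step 2: w=[0.0011, 0.0014, 0.0018, 0.0097, 0.0097, 0.0126, 0.0126, 0.0147, 0.0147, 0.0230, 0.2003, 0.2003, 0.2202, 0.2778]  mean=0.3096  Neff=4.8226  idx=[6, 10, 10, 10, 11, 11, 11, 12, 12, 12, 13, 13, 13, 13]
step 3: w=[0.5782, 0.0418, 0.0418, 0.0418, 0.0418, 0.0418, 0.0418, 0.0337, 0.0337, 0.0337, 0.0174, 0.0174, 0.0174, 0.0174]  mean=-0.3337  Neff=2.8621  idx=[0, 0, 0, 0, 0, 0, 0, 0, 1, 2, 4, 6, 8, 10]

N_eff = 2.8621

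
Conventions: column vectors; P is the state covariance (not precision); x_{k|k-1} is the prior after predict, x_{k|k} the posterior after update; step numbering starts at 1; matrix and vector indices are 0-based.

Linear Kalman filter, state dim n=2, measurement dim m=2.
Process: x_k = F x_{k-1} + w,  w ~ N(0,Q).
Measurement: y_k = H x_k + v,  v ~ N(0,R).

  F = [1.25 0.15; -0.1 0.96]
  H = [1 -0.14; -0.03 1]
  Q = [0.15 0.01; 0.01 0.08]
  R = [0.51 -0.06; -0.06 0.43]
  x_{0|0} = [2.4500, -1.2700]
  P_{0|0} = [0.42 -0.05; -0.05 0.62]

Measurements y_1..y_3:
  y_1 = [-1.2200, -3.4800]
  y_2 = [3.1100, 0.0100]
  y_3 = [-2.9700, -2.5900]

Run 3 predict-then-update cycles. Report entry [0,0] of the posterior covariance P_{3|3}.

step 1: x^-=[2.8720, -1.4642]  P^-=[0.8015 -0.0125; -0.0125 0.6652]  S=[1.3280 -0.1897; -0.1897 1.0967]  K=[0.6153 0.0731; 0.0074 0.6082]  nu=[-4.2970, -1.9296]  x^+=[0.0871, -2.6694]  P^+=[0.3099 0.0038; 0.0038 0.2612]
step 2: x^-=[-0.2916, -2.5713]  P^-=[0.6416 0.0134; 0.0134 0.3231]  S=[1.1542 -0.1110; -0.1110 0.7528]  K=[0.5615 0.0750; 0.0138 0.4306]  nu=[3.0416, 2.5726]  x^+=[1.6093, -1.4213]  P^+=[0.2828 0.0071; 0.0071 0.1846]
step 3: x^-=[1.7984, -1.5254]  P^-=[0.5987 0.0096; 0.0096 0.2516]  S=[1.1110 -0.1036; -0.1036 0.6815]  K=[0.5443 0.0704; 0.0115 0.3704]  nu=[-4.9819, -1.0107]  x^+=[-0.9844, -1.9569]  P^+=[0.2742 0.0058; 0.0058 0.1588]

P_post[0,0] = 0.2742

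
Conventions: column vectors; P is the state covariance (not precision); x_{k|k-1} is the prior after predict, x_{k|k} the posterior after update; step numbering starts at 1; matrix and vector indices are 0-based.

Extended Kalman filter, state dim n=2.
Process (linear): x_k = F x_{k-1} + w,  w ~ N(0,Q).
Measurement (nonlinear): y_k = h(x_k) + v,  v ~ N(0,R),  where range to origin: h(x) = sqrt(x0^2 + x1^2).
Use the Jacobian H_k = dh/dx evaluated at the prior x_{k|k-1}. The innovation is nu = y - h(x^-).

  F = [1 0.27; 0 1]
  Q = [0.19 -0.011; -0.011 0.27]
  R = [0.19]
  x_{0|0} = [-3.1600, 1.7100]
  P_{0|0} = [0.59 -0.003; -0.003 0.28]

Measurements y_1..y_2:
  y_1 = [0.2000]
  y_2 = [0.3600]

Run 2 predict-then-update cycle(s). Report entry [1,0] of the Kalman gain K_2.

step 1: x^-=[-2.6983, 1.7100]  P^-=[0.7988 0.0616; 0.0616 0.5500]  H_jac=[-0.8447 0.5353]  S=[0.8618]  K=[-0.7446; 0.2812]  nu=[-2.9945]  x^+=[-0.4684, 0.8678]  P^+=[0.3209 0.2421; 0.2421 0.4818]
step 2: x^-=[-0.2341, 0.8678]  P^-=[0.6768 0.3612; 0.3612 0.7518]  H_jac=[-0.2605 0.9655]  S=[0.7551]  K=[0.2284; 0.8367]  nu=[-0.5388]  x^+=[-0.3572, 0.4169]  P^+=[0.6374 0.2169; 0.2169 0.2232]

K[1,0] = 0.8367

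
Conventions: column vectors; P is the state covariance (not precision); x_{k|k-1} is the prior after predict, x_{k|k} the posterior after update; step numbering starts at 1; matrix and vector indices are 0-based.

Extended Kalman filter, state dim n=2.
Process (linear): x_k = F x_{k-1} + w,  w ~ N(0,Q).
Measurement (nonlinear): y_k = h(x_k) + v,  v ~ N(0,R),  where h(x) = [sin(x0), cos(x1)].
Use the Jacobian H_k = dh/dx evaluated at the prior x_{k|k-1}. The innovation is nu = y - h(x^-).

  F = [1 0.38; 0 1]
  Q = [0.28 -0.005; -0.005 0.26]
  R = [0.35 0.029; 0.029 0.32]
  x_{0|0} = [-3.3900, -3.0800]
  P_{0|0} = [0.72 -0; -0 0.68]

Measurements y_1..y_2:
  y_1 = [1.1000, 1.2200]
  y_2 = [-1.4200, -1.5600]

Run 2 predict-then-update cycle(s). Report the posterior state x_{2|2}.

step 1: x^-=[-4.5604, -3.0800]  P^-=[1.0982 0.2534; 0.2534 0.9400]  H_jac=[-0.1514 0.0000; 0.0000 0.0616]  S=[0.3752 0.0266; 0.0266 0.3236]  K=[-0.4492 0.0852; -0.1156 0.1883]  nu=[0.1115, 2.2181]  x^+=[-4.4215, -2.6751]  P^+=[1.0222 0.2312; 0.2312 0.9247]
step 2: x^-=[-5.4381, -2.6751]  P^-=[1.6114 0.5776; 0.5776 1.1847]  H_jac=[0.6637 0.0000; 0.0000 0.4497]  S=[1.0597 0.2014; 0.2014 0.5596]  K=[0.9885 0.1084; 0.1941 0.8822]  nu=[-2.1680, -0.6668]  x^+=[-7.6536, -3.6842]  P^+=[0.5261 0.1409; 0.1409 0.6402]

x_post = [-7.6536, -3.6842]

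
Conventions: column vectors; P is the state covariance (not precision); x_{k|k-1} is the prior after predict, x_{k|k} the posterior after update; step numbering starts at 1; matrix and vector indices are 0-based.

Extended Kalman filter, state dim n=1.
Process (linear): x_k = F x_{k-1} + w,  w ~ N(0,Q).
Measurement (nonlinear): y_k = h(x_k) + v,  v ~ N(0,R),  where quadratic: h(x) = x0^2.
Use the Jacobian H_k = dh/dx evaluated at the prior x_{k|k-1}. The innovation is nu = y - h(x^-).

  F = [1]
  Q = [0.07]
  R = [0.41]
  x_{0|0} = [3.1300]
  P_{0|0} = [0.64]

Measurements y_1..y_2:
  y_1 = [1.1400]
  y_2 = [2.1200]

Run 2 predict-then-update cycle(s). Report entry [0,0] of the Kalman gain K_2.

K[0,0] = 0.2009

step 1: x^-=[3.1300]  P^-=[0.7100]  H_jac=[6.2600]  S=[28.2332]  K=[0.1574]  nu=[-8.6569]  x^+=[1.7672]  P^+=[0.0103]
step 2: x^-=[1.7672]  P^-=[0.0803]  H_jac=[3.5344]  S=[1.4132]  K=[0.2009]  nu=[-1.0030]  x^+=[1.5657]  P^+=[0.0233]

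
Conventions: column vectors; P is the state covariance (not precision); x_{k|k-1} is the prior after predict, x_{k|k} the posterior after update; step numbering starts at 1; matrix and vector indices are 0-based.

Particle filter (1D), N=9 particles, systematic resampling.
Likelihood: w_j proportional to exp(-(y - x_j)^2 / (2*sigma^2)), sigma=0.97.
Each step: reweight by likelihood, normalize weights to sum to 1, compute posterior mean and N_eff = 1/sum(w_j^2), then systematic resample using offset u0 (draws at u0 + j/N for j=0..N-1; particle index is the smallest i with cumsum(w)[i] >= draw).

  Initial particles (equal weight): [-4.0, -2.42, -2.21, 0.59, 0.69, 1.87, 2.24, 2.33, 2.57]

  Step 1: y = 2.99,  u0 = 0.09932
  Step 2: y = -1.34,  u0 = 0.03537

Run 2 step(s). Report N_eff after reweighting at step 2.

N_eff = 4.3614

step 1: w=[0.0000, 0.0000, 0.0000, 0.0153, 0.0196, 0.1675, 0.2419, 0.2588, 0.2970]  mean=2.2437  Neff=4.1266  idx=[5, 6, 6, 6, 7, 7, 8, 8, 8]
step 2: w=[0.4213, 0.1109, 0.1109, 0.1109, 0.0784, 0.0784, 0.0298, 0.0298, 0.0298]  mean=2.1277  Neff=4.3614  idx=[0, 0, 0, 0, 1, 2, 3, 4, 6]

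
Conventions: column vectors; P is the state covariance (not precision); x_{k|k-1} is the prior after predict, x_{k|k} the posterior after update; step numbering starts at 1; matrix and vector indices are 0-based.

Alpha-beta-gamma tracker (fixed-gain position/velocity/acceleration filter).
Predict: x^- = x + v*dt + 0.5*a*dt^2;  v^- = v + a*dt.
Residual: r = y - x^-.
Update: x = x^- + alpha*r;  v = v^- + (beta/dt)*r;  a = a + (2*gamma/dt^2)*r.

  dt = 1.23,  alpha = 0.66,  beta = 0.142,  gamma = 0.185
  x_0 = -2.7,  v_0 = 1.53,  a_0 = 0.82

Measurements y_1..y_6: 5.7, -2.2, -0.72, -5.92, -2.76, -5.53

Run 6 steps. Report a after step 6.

step 1: x_pred=-0.1978  r=5.8978  x^+=3.6947  v^+=3.2195  a^+=2.2624
step 2: x_pred=9.3661  r=-11.5661  x^+=1.7325  v^+=4.6670  a^+=-0.5663
step 3: x_pred=7.0445  r=-7.7645  x^+=1.9199  v^+=3.0741  a^+=-2.4652
step 4: x_pred=3.8363  r=-9.7563  x^+=-2.6029  v^+=-1.0844  a^+=-4.8512
step 5: x_pred=-7.6064  r=4.8464  x^+=-4.4078  v^+=-6.4919  a^+=-3.6659
step 6: x_pred=-15.1659  r=9.6359  x^+=-8.8062  v^+=-9.8885  a^+=-1.3094

a_post = -1.3094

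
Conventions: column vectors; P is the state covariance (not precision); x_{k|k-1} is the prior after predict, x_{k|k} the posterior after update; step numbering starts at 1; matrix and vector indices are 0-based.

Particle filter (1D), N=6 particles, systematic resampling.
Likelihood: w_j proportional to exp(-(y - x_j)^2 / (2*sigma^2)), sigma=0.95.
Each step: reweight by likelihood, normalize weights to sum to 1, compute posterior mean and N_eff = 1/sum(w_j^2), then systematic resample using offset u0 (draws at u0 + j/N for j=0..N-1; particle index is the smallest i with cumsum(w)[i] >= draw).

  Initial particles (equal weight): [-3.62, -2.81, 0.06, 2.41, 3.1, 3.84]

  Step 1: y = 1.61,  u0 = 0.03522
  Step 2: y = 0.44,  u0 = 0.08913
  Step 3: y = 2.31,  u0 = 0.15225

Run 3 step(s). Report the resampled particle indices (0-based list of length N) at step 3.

resampled_idx = [4, 4, 4, 5, 5, 5]

step 1: w=[0.0000, 0.0000, 0.1999, 0.5308, 0.2212, 0.0481]  mean=2.1616  Neff=2.6815  idx=[2, 3, 3, 3, 3, 4]
step 2: w=[0.6552, 0.0827, 0.0827, 0.0827, 0.0827, 0.0141]  mean=0.8799  Neff=2.1889  idx=[0, 0, 0, 0, 2, 4]
step 3: w=[0.0271, 0.0271, 0.0271, 0.0271, 0.4457, 0.4457]  mean=2.1550  Neff=2.4980  idx=[4, 4, 4, 5, 5, 5]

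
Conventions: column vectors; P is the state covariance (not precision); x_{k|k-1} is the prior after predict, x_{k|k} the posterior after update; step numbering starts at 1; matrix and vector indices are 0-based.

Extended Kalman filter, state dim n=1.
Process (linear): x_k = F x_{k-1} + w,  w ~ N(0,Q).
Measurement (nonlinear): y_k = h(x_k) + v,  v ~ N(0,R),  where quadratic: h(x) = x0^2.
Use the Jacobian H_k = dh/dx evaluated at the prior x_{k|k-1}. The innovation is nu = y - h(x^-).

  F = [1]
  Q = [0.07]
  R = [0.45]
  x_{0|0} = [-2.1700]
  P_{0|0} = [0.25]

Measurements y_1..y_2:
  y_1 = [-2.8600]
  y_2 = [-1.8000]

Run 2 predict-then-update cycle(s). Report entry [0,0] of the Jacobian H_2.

H_jac[0,0] = -1.0943

step 1: x^-=[-2.1700]  P^-=[0.3200]  H_jac=[-4.3400]  S=[6.4774]  K=[-0.2144]  nu=[-7.5689]  x^+=[-0.5472]  P^+=[0.0222]
step 2: x^-=[-0.5472]  P^-=[0.0922]  H_jac=[-1.0943]  S=[0.5605]  K=[-0.1801]  nu=[-2.0994]  x^+=[-0.1691]  P^+=[0.0741]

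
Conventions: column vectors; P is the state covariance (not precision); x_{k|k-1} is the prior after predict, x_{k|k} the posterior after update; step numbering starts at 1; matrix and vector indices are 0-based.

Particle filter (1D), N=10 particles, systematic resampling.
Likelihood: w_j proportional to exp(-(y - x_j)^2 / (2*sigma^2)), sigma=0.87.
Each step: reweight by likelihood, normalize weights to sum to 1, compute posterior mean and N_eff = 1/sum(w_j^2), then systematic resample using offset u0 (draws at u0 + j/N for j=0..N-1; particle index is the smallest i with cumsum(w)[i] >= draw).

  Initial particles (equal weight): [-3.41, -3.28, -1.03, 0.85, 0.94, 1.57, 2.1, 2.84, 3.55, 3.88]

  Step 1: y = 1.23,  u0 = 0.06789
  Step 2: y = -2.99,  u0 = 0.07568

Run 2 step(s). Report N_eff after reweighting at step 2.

step 1: w=[0.0000, 0.0000, 0.0094, 0.2497, 0.2598, 0.2545, 0.1666, 0.0496, 0.0078, 0.0027]  mean=1.3750  Neff=4.4454  idx=[3, 3, 4, 4, 4, 5, 5, 5, 6, 7]
step 2: w=[0.2534, 0.2534, 0.1597, 0.1597, 0.1597, 0.0047, 0.0047, 0.0047, 0.0002, 0.0000]  mean=0.9034  Neff=4.8782  idx=[0, 0, 1, 1, 1, 2, 3, 3, 4, 4]

N_eff = 4.8782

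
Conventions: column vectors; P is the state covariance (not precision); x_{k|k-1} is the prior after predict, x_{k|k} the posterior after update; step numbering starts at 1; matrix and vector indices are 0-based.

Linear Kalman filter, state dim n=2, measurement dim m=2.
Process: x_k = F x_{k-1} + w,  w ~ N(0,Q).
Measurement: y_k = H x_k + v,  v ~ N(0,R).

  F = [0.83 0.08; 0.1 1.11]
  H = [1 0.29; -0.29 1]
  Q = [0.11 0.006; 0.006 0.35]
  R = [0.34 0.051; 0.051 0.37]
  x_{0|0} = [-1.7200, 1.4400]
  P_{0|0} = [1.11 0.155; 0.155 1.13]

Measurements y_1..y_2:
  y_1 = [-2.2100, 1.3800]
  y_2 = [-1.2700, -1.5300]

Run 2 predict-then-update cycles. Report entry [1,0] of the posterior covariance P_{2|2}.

P_post[1,0] = 0.0248

step 1: x^-=[-1.3124, 1.4264]  P^-=[0.9025 0.3425; 0.3425 1.7878]  S=[1.5915 0.6214; 0.6214 2.0350]  K=[0.6971 -0.1732; 0.2464 0.7545]  nu=[-1.3113, -0.4270]  x^+=[-2.1525, 0.7812]  P^+=[0.2181 0.0347; 0.0347 0.3018]
step 2: x^-=[-1.7241, 0.6519]  P^-=[0.2668 0.0832; 0.0832 0.7317]  S=[0.7166 0.2620; 0.2620 1.0759]  K=[0.4435 -0.1026; 0.1885 0.6118]  nu=[0.2651, -2.6818]  x^+=[-1.3314, -0.9388]  P^+=[0.1384 0.0248; 0.0248 0.2432]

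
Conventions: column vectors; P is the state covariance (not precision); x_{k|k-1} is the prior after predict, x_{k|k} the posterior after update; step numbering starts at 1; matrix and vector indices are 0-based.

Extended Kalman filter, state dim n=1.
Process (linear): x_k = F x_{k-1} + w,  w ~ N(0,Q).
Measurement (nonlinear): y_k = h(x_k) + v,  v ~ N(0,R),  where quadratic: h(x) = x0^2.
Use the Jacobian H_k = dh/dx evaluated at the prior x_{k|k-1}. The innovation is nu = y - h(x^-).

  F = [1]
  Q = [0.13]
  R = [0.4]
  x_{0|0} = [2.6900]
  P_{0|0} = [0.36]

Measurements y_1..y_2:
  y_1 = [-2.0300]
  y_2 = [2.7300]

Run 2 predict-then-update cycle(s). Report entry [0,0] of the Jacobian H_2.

step 1: x^-=[2.6900]  P^-=[0.4900]  H_jac=[5.3800]  S=[14.5828]  K=[0.1808]  nu=[-9.2661]  x^+=[1.0149]  P^+=[0.0134]
step 2: x^-=[1.0149]  P^-=[0.1434]  H_jac=[2.0298]  S=[0.9910]  K=[0.2938]  nu=[1.6999]  x^+=[1.5144]  P^+=[0.0579]

H_jac[0,0] = 2.0298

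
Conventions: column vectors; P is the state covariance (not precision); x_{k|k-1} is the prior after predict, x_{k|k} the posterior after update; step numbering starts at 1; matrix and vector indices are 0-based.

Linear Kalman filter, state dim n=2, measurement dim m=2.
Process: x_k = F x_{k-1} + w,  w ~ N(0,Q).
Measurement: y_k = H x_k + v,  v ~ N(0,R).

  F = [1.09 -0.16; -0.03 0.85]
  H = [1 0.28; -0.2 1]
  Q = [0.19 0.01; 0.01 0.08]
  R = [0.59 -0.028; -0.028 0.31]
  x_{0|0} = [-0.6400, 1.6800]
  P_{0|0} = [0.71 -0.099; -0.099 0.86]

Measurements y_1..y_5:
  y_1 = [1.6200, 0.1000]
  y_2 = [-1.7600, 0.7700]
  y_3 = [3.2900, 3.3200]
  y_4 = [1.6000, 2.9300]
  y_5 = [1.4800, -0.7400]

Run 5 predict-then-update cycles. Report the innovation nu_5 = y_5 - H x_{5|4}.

step 1: x^-=[-0.9664, 1.4472]  P^-=[1.0901 -0.2224; -0.2224 0.7070]  S=[1.6110 -0.2580; -0.2580 1.1496]  K=[0.5982 -0.2489; 0.0929 0.6746]  nu=[2.1812, -1.5405]  x^+=[0.7217, 0.6106]  P^+=[0.3657 -0.0208; -0.0208 0.2024]
step 2: x^-=[0.6889, 0.4974]  P^-=[0.6369 -0.0488; -0.0488 0.2276]  S=[1.2174 -0.1377; -0.1377 0.5826]  K=[0.4908 -0.1864; 0.0599 0.4216]  nu=[-2.5882, 0.4104]  x^+=[-0.6580, 0.5152]  P^+=[0.2981 -0.0119; -0.0119 0.1266]
step 3: x^-=[-0.7996, 0.4577]  P^-=[0.5516 -0.0280; -0.0280 0.1724]  S=[1.1394 -0.1165; -0.1165 0.5157]  K=[0.4604 -0.1643; 0.0543 0.3574]  nu=[3.9615, 2.7024]  x^+=[0.5804, 1.6387]  P^+=[0.2785 -0.0081; -0.0081 0.1077]
step 4: x^-=[0.3704, 1.3755]  P^-=[0.5265 -0.0213; -0.0213 0.1584]  S=[1.1170 -0.1090; -0.1090 0.4980]  K=[0.4508 -0.1555; 0.0537 0.3385]  nu=[0.8445, 1.6286]  x^+=[0.4979, 1.9720]  P^+=[0.2721 -0.0064; -0.0064 0.1021]
step 5: x^-=[0.2272, 1.6613]  P^-=[0.5182 -0.0188; -0.0188 0.1544]  S=[1.1098 -0.1061; -0.1061 0.4926]  K=[0.4477 -0.1520; 0.0539 0.3326]  nu=[0.7877, -2.3559]  x^+=[0.9379, 0.9202]  P^+=[0.2700 -0.0057; -0.0057 0.1005]

innov = [0.7877, -2.3559]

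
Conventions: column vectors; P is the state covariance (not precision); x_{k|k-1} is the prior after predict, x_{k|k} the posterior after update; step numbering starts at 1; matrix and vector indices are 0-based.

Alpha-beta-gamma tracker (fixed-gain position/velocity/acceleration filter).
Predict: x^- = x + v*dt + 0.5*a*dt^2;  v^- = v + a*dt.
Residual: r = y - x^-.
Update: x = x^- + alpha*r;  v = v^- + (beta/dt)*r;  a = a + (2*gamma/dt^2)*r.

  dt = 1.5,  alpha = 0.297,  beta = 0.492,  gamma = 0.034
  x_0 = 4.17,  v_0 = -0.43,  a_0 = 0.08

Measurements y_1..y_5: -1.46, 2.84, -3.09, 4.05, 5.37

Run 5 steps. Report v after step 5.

v_post = 3.0636

step 1: x_pred=3.6150  r=-5.0750  x^+=2.1077  v^+=-1.9746  a^+=-0.0734
step 2: x_pred=-0.9367  r=3.7767  x^+=0.1850  v^+=-0.8459  a^+=0.0408
step 3: x_pred=-1.0380  r=-2.0520  x^+=-1.6475  v^+=-1.4578  a^+=-0.0213
step 4: x_pred=-3.8581  r=7.9081  x^+=-1.5094  v^+=1.1042  a^+=0.2177
step 5: x_pred=0.3918  r=4.9782  x^+=1.8704  v^+=3.0636  a^+=0.3682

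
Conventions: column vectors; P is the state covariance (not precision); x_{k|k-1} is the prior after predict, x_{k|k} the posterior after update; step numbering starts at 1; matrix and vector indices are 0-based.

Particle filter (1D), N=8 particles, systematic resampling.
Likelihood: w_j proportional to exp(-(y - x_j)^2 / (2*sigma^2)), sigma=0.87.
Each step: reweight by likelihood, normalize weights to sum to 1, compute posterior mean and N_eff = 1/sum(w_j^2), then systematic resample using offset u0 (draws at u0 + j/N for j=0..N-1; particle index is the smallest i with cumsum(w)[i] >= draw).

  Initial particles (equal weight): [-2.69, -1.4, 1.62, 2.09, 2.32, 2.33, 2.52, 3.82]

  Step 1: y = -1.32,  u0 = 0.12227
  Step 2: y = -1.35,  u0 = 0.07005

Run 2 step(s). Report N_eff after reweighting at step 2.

N_eff = 6.5317

step 1: w=[0.2245, 0.7723, 0.0026, 0.0004, 0.0001, 0.0001, 0.0000, 0.0000]  mean=-1.6795  Neff=1.5459  idx=[0, 1, 1, 1, 1, 1, 1, 2]
step 2: w=[0.0485, 0.1585, 0.1585, 0.1585, 0.1585, 0.1585, 0.1585, 0.0005]  mean=-1.4611  Neff=6.5317  idx=[1, 1, 2, 3, 4, 5, 5, 6]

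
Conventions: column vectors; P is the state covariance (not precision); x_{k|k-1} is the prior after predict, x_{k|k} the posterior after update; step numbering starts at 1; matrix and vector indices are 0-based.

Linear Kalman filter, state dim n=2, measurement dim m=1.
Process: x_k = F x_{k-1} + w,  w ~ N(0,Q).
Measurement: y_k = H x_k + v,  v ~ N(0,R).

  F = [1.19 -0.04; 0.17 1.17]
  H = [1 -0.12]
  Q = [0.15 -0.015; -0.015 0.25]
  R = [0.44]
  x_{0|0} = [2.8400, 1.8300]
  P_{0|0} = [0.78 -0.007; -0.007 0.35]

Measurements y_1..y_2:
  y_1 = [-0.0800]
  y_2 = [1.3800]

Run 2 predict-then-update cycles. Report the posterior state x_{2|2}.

step 1: x^-=[3.3064, 2.6239]  P^-=[1.2558 0.1167; 0.1167 0.7489]  S=[1.6786]  K=[0.7398; 0.0160]  nu=[-3.0715]  x^+=[1.0341, 2.5748]  P^+=[0.3371 0.0969; 0.0969 0.7484]
step 2: x^-=[1.1276, 3.1883]  P^-=[0.6194 0.1524; 0.1524 1.3228]  S=[1.0419]  K=[0.5769; -0.0061]  nu=[0.6350]  x^+=[1.4940, 3.1844]  P^+=[0.2726 0.1560; 0.1560 1.3228]

x_post = [1.4940, 3.1844]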